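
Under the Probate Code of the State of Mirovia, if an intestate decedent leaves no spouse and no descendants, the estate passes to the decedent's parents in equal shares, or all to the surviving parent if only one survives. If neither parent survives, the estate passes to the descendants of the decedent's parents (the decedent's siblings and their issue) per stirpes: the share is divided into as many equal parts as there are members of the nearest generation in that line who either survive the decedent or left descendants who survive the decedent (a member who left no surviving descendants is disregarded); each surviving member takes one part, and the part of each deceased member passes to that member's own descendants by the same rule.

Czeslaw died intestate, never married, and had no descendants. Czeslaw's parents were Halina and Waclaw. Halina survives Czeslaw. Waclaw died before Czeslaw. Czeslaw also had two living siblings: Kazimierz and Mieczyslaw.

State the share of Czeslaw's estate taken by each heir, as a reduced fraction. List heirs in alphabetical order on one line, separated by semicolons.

Halina 1

Only one parent, Halina, survives, so Halina takes the entire estate. The siblings take nothing because a surviving parent has priority.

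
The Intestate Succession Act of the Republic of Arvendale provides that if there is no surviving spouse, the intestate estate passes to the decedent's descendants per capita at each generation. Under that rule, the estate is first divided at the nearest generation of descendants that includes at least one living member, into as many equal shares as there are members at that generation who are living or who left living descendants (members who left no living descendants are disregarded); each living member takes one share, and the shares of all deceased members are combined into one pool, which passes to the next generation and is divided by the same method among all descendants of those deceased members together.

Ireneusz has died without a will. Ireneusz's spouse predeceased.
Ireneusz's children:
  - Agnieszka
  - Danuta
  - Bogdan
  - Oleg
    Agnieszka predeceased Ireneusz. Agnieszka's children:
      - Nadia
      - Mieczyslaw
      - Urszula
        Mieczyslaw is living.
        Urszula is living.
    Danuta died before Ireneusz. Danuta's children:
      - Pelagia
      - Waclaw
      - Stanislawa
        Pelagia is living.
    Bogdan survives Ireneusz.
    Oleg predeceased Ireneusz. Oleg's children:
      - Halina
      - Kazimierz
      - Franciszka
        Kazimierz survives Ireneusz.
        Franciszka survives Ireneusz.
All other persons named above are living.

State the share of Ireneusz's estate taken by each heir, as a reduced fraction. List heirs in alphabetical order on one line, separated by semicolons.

Bogdan 1/4; Franciszka 1/12; Halina 1/12; Kazimierz 1/12; Mieczyslaw 1/12; Nadia 1/12; Pelagia 1/12; Stanislawa 1/12; Urszula 1/12; Waclaw 1/12

There is no surviving spouse, so the entire estate passes to Ireneusz's descendants per capita at each generation.
At generation 1 (Agnieszka, Danuta, Bogdan, Oleg) there are 4 shares of (1)/4 = 1/4 each.
Living: Bogdan — each takes 1/4.
Deceased: Agnieszka, Danuta, and Oleg. Their combined 3/4 is pooled and carried to generation 2.
At generation 2 (Nadia, Mieczyslaw, Urszula, Pelagia, Waclaw, Stanislawa, Halina, Kazimierz, Franciszka) there are 9 shares of (3/4)/9 = 1/12 each.
Living: Nadia, Mieczyslaw, Urszula, Pelagia, Waclaw, Stanislawa, Halina, Kazimierz, and Franciszka — each takes 1/12.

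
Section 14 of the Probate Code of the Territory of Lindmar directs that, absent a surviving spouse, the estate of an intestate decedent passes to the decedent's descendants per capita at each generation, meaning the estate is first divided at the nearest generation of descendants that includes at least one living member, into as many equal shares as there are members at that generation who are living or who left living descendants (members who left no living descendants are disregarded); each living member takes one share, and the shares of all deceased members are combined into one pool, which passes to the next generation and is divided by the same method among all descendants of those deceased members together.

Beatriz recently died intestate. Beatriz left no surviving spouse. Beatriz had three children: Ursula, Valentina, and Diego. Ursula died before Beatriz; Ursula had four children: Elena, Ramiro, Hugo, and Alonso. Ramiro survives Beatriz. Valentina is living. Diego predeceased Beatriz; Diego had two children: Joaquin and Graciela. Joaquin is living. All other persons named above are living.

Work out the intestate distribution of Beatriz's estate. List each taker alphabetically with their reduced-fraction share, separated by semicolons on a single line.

Alonso 1/9; Elena 1/9; Graciela 1/9; Hugo 1/9; Joaquin 1/9; Ramiro 1/9; Valentina 1/3

There is no surviving spouse, so the entire estate passes to Beatriz's descendants per capita at each generation.
At generation 1 (Ursula, Valentina, Diego) there are 3 shares of (1)/3 = 1/3 each.
Living: Valentina — each takes 1/3.
Deceased: Ursula and Diego. Their combined 2/3 is pooled and carried to generation 2.
At generation 2 (Elena, Ramiro, Hugo, Alonso, Joaquin, Graciela) there are 6 shares of (2/3)/6 = 1/9 each.
Living: Elena, Ramiro, Hugo, Alonso, Joaquin, and Graciela — each takes 1/9.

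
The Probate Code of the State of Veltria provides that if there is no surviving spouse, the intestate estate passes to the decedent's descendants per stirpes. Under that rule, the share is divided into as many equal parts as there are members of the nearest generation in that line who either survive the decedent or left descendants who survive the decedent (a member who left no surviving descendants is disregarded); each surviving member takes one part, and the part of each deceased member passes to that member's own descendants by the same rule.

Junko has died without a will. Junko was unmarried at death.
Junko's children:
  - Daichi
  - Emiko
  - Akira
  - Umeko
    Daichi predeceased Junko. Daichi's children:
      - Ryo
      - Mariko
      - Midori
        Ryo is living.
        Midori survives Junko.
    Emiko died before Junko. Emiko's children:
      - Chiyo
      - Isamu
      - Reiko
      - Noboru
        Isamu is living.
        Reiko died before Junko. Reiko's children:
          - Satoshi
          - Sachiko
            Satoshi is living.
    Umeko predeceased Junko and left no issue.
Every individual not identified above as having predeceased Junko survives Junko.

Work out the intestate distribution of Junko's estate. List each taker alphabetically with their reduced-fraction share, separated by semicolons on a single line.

Akira 1/3; Chiyo 1/12; Isamu 1/12; Mariko 1/9; Midori 1/9; Noboru 1/12; Ryo 1/9; Sachiko 1/24; Satoshi 1/24

There is no surviving spouse, so the entire estate passes to Junko's descendants per stirpes.
Umeko left no surviving issue, so that branch lapses and is disregarded.
The estate is divided into 3 equal shares of 1/3 among Daichi, Emiko, Akira.
Daichi predeceased; the 1/3 allotted to Daichi's branch passes to Daichi's issue by representation.
The 1/3 is divided into 3 equal shares of 1/9 among Ryo, Mariko, Midori.
Ryo is living and takes 1/9.
Mariko is living and takes 1/9.
Midori is living and takes 1/9.
Emiko predeceased; the 1/3 allotted to Emiko's branch passes to Emiko's issue by representation.
The 1/3 is divided into 4 equal shares of 1/12 among Chiyo, Isamu, Reiko, Noboru.
Chiyo is living and takes 1/12.
Isamu is living and takes 1/12.
Reiko predeceased; the 1/12 allotted to Reiko's branch passes to Reiko's issue by representation.
The 1/12 is divided into 2 equal shares of 1/24 among Satoshi, Sachiko.
Satoshi is living and takes 1/24.
Sachiko is living and takes 1/24.
Noboru is living and takes 1/12.
Akira is living and takes 1/3.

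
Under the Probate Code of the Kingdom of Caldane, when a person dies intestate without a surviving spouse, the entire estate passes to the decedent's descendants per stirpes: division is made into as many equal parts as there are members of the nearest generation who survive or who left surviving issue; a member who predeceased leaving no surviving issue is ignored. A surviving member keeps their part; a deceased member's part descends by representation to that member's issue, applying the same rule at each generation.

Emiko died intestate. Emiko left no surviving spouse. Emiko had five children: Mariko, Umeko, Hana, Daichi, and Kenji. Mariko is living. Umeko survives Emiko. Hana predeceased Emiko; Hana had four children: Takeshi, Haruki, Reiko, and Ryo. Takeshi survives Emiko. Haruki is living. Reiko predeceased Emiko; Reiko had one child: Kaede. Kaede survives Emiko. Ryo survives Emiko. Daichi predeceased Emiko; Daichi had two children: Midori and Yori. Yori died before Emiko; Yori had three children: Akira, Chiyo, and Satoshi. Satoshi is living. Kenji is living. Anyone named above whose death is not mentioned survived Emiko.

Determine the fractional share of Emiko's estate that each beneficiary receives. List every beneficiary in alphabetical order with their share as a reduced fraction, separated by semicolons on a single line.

Akira 1/30; Chiyo 1/30; Haruki 1/20; Kaede 1/20; Kenji 1/5; Mariko 1/5; Midori 1/10; Ryo 1/20; Satoshi 1/30; Takeshi 1/20; Umeko 1/5

There is no surviving spouse, so the entire estate passes to Emiko's descendants per stirpes.
The estate is divided into 5 equal shares of 1/5 among Mariko, Umeko, Hana, Daichi, Kenji.
Mariko is living and takes 1/5.
Umeko is living and takes 1/5.
Hana predeceased; the 1/5 allotted to Hana's branch passes to Hana's issue by representation.
The 1/5 is divided into 4 equal shares of 1/20 among Takeshi, Haruki, Reiko, Ryo.
Takeshi is living and takes 1/20.
Haruki is living and takes 1/20.
Reiko predeceased; the 1/20 allotted to Reiko's branch passes to Reiko's issue by representation.
Kaede is the sole taker at this level and receives the full 1/20.
Ryo is living and takes 1/20.
Daichi predeceased; the 1/5 allotted to Daichi's branch passes to Daichi's issue by representation.
The 1/5 is divided into 2 equal shares of 1/10 among Midori, Yori.
Midori is living and takes 1/10.
Yori predeceased; the 1/10 allotted to Yori's branch passes to Yori's issue by representation.
The 1/10 is divided into 3 equal shares of 1/30 among Akira, Chiyo, Satoshi.
Akira is living and takes 1/30.
Chiyo is living and takes 1/30.
Satoshi is living and takes 1/30.
Kenji is living and takes 1/5.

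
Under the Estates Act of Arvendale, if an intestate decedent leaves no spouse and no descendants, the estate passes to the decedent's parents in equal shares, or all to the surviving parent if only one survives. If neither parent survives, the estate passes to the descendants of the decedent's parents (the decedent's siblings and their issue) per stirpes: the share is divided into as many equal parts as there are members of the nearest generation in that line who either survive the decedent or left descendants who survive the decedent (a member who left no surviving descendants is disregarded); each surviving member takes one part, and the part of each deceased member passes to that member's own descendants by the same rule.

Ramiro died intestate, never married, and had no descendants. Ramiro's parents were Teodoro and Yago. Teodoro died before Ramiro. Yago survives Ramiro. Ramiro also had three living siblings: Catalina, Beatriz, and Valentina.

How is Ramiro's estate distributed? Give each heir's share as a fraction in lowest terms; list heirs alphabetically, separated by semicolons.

Yago 1

Only one parent, Yago, survives, so Yago takes the entire estate. The siblings take nothing because a surviving parent has priority.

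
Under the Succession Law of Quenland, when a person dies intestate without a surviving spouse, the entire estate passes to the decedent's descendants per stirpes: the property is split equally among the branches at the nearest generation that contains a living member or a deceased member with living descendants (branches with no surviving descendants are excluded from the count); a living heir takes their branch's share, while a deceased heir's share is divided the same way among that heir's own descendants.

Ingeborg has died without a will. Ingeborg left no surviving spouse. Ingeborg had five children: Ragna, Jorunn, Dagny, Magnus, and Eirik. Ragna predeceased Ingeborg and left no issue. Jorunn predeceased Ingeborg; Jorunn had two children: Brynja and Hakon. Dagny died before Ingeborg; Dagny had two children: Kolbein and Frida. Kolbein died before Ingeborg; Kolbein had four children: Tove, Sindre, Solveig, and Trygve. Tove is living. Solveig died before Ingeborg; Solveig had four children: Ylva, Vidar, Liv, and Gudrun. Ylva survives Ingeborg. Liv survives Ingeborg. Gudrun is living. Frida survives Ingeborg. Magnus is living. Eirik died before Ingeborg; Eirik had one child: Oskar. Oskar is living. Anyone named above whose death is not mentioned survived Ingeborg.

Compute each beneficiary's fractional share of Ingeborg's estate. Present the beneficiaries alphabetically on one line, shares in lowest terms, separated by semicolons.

There is no surviving spouse, so the entire estate passes to Ingeborg's descendants per stirpes.
Ragna left no surviving issue, so that branch lapses and is disregarded.
The estate is divided into 4 equal shares of 1/4 among Jorunn, Dagny, Magnus, Eirik.
Jorunn predeceased; the 1/4 allotted to Jorunn's branch passes to Jorunn's issue by representation.
The 1/4 is divided into 2 equal shares of 1/8 among Brynja, Hakon.
Brynja is living and takes 1/8.
Hakon is living and takes 1/8.
Dagny predeceased; the 1/4 allotted to Dagny's branch passes to Dagny's issue by representation.
The 1/4 is divided into 2 equal shares of 1/8 among Kolbein, Frida.
Kolbein predeceased; the 1/8 allotted to Kolbein's branch passes to Kolbein's issue by representation.
The 1/8 is divided into 4 equal shares of 1/32 among Tove, Sindre, Solveig, Trygve.
Tove is living and takes 1/32.
Sindre is living and takes 1/32.
Solveig predeceased; the 1/32 allotted to Solveig's branch passes to Solveig's issue by representation.
The 1/32 is divided into 4 equal shares of 1/128 among Ylva, Vidar, Liv, Gudrun.
Ylva is living and takes 1/128.
Vidar is living and takes 1/128.
Liv is living and takes 1/128.
Gudrun is living and takes 1/128.
Trygve is living and takes 1/32.
Frida is living and takes 1/8.
Magnus is living and takes 1/4.
Eirik predeceased; the 1/4 allotted to Eirik's branch passes to Eirik's issue by representation.
Oskar is the sole taker at this level and receives the full 1/4.

Brynja 1/8; Frida 1/8; Gudrun 1/128; Hakon 1/8; Liv 1/128; Magnus 1/4; Oskar 1/4; Sindre 1/32; Tove 1/32; Trygve 1/32; Vidar 1/128; Ylva 1/128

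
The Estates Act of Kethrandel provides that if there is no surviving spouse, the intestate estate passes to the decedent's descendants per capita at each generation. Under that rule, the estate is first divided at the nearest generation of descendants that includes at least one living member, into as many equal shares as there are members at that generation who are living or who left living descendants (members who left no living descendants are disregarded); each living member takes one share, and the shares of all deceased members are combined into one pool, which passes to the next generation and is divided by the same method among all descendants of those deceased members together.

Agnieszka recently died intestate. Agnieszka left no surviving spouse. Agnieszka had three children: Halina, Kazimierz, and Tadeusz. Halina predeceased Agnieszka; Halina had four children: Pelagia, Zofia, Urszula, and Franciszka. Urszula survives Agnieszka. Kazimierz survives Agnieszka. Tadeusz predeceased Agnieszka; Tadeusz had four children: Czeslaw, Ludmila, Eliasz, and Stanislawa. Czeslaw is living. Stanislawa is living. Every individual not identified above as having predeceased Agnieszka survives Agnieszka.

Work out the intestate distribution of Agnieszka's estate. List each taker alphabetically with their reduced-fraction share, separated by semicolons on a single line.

Czeslaw 1/12; Eliasz 1/12; Franciszka 1/12; Kazimierz 1/3; Ludmila 1/12; Pelagia 1/12; Stanislawa 1/12; Urszula 1/12; Zofia 1/12

There is no surviving spouse, so the entire estate passes to Agnieszka's descendants per capita at each generation.
At generation 1 (Halina, Kazimierz, Tadeusz) there are 3 shares of (1)/3 = 1/3 each.
Living: Kazimierz — each takes 1/3.
Deceased: Halina and Tadeusz. Their combined 2/3 is pooled and carried to generation 2.
At generation 2 (Pelagia, Zofia, Urszula, Franciszka, Czeslaw, Ludmila, Eliasz, Stanislawa) there are 8 shares of (2/3)/8 = 1/12 each.
Living: Pelagia, Zofia, Urszula, Franciszka, Czeslaw, Ludmila, Eliasz, and Stanislawa — each takes 1/12.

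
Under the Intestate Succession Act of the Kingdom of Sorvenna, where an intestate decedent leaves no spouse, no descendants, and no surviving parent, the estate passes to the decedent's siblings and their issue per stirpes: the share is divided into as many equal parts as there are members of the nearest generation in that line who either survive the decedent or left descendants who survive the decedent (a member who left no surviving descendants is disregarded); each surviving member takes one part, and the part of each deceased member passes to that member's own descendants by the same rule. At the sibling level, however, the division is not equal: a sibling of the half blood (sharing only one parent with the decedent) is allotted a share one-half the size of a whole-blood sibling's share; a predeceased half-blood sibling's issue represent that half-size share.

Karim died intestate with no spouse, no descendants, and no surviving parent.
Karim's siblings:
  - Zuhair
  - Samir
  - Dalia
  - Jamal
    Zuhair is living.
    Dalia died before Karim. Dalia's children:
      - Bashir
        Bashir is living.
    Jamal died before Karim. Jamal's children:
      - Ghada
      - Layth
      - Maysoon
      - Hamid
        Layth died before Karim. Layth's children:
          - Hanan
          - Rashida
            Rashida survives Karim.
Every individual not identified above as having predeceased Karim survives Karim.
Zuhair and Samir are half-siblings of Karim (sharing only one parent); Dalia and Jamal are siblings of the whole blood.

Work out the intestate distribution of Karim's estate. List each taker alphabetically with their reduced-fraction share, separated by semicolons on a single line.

No spouse, descendants, or parent survives, so the estate passes to Karim's siblings per stirpes.
Half-blood siblings count for one-half the weight of whole-blood siblings at the initial division.
Dividing 1 in proportion to weights (total weight 3): Zuhair (weight 1/2) → 1/6; Samir (weight 1/2) → 1/6; Dalia (weight 1) → 1/3; Jamal (weight 1) → 1/3.
Zuhair is living and takes 1/6.
Samir is living and takes 1/6.
Dalia predeceased; the 1/3 allotted to Dalia's branch passes to Dalia's issue by representation.
Bashir is the sole taker at this level and receives the full 1/3.
Jamal predeceased; the 1/3 allotted to Jamal's branch passes to Jamal's issue by representation.
The 1/3 is divided into 4 equal shares of 1/12 among Ghada, Layth, Maysoon, Hamid.
Ghada is living and takes 1/12.
Layth predeceased; the 1/12 allotted to Layth's branch passes to Layth's issue by representation.
The 1/12 is divided into 2 equal shares of 1/24 among Hanan, Rashida.
Hanan is living and takes 1/24.
Rashida is living and takes 1/24.
Maysoon is living and takes 1/12.
Hamid is living and takes 1/12.

Bashir 1/3; Ghada 1/12; Hamid 1/12; Hanan 1/24; Maysoon 1/12; Rashida 1/24; Samir 1/6; Zuhair 1/6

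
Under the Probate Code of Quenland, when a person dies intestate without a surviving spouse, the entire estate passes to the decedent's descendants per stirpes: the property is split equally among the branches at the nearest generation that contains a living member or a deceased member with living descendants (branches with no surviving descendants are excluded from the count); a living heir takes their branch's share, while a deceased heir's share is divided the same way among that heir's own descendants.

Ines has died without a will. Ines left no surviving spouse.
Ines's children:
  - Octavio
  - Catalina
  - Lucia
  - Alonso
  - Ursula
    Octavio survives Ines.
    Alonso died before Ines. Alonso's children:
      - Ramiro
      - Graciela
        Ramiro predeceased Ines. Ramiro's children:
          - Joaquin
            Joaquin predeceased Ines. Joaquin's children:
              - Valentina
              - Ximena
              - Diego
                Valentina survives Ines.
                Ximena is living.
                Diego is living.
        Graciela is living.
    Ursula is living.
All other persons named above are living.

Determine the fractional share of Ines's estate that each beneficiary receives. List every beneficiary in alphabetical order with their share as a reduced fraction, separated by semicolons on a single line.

Catalina 1/5; Diego 1/30; Graciela 1/10; Lucia 1/5; Octavio 1/5; Ursula 1/5; Valentina 1/30; Ximena 1/30

There is no surviving spouse, so the entire estate passes to Ines's descendants per stirpes.
The estate is divided into 5 equal shares of 1/5 among Octavio, Catalina, Lucia, Alonso, Ursula.
Octavio is living and takes 1/5.
Catalina is living and takes 1/5.
Lucia is living and takes 1/5.
Alonso predeceased; the 1/5 allotted to Alonso's branch passes to Alonso's issue by representation.
The 1/5 is divided into 2 equal shares of 1/10 among Ramiro, Graciela.
Ramiro predeceased; the 1/10 allotted to Ramiro's branch passes to Ramiro's issue by representation.
Joaquin's line is the sole branch at this level, so the full 1/10 passes to Joaquin's issue by representation.
The 1/10 is divided into 3 equal shares of 1/30 among Valentina, Ximena, Diego.
Valentina is living and takes 1/30.
Ximena is living and takes 1/30.
Diego is living and takes 1/30.
Graciela is living and takes 1/10.
Ursula is living and takes 1/5.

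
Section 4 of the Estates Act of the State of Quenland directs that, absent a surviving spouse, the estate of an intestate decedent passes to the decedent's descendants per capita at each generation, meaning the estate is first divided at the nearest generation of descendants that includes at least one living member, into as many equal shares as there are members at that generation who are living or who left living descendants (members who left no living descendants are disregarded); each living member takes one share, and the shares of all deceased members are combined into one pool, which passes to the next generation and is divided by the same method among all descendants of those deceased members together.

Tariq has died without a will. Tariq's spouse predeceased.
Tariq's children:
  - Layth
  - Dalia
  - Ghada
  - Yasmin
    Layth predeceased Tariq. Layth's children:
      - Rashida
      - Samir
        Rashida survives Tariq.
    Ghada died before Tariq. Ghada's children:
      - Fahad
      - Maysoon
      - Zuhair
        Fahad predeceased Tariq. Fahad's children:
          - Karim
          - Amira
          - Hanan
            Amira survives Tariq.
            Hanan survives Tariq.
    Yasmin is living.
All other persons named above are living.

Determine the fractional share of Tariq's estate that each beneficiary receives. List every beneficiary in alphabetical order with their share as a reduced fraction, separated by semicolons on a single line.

Amira 1/30; Dalia 1/4; Hanan 1/30; Karim 1/30; Maysoon 1/10; Rashida 1/10; Samir 1/10; Yasmin 1/4; Zuhair 1/10

There is no surviving spouse, so the entire estate passes to Tariq's descendants per capita at each generation.
At generation 1 (Layth, Dalia, Ghada, Yasmin) there are 4 shares of (1)/4 = 1/4 each.
Living: Dalia and Yasmin — each takes 1/4.
Deceased: Layth and Ghada. Their combined 1/2 is pooled and carried to generation 2.
At generation 2 (Rashida, Samir, Fahad, Maysoon, Zuhair) there are 5 shares of (1/2)/5 = 1/10 each.
Living: Rashida, Samir, Maysoon, and Zuhair — each takes 1/10.
Deceased: Fahad. That 1/10 share is carried to generation 3.
At generation 3 (Karim, Amira, Hanan) there are 3 shares of (1/10)/3 = 1/30 each.
Living: Karim, Amira, and Hanan — each takes 1/30.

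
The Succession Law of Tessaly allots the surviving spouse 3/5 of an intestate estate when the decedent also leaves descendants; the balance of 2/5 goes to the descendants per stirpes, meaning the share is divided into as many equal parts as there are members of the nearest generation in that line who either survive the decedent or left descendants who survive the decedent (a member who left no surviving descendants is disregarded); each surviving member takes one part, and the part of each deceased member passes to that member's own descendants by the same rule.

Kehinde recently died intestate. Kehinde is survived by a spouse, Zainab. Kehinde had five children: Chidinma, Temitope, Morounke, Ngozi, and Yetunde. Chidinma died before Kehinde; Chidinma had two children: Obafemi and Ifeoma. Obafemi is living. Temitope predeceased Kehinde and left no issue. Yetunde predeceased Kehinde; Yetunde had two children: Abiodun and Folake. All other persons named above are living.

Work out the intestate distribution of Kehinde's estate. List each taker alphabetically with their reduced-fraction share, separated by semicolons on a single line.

Zainab, as surviving spouse, takes 3/5.
The remaining 2/5 passes to Kehinde's descendants per stirpes.
Temitope left no surviving issue, so that branch lapses and is disregarded.
The 2/5 is divided into 4 equal shares of 1/10 among Chidinma, Morounke, Ngozi, Yetunde.
Chidinma predeceased; the 1/10 allotted to Chidinma's branch passes to Chidinma's issue by representation.
The 1/10 is divided into 2 equal shares of 1/20 among Obafemi, Ifeoma.
Obafemi is living and takes 1/20.
Ifeoma is living and takes 1/20.
Morounke is living and takes 1/10.
Ngozi is living and takes 1/10.
Yetunde predeceased; the 1/10 allotted to Yetunde's branch passes to Yetunde's issue by representation.
The 1/10 is divided into 2 equal shares of 1/20 among Abiodun, Folake.
Abiodun is living and takes 1/20.
Folake is living and takes 1/20.

Abiodun 1/20; Folake 1/20; Ifeoma 1/20; Morounke 1/10; Ngozi 1/10; Obafemi 1/20; Zainab 3/5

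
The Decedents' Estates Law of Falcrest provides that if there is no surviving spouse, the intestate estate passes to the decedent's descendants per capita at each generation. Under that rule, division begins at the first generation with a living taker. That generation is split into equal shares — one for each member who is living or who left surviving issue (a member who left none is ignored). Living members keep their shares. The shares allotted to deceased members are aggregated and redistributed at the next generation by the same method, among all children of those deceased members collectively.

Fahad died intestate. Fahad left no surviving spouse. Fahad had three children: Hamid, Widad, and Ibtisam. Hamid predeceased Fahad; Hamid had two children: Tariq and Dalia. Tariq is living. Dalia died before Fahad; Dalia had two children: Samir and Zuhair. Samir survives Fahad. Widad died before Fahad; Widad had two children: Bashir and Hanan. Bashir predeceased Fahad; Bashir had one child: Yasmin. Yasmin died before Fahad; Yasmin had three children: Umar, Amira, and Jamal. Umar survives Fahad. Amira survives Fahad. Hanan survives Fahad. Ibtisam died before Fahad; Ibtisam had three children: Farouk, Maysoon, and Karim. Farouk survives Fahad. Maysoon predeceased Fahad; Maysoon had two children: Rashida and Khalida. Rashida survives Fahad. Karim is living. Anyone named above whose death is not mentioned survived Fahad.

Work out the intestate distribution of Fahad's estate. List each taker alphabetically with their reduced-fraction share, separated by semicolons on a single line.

There is no surviving spouse, so the entire estate passes to Fahad's descendants per capita at each generation.
No one at generation 1 (Hamid, Widad, Ibtisam) is living; moving to the next generation.
At generation 2 (Tariq, Dalia, Bashir, Hanan, Farouk, Maysoon, Karim) there are 7 shares of (1)/7 = 1/7 each.
Living: Tariq, Hanan, Farouk, and Karim — each takes 1/7.
Deceased: Dalia, Bashir, and Maysoon. Their combined 3/7 is pooled and carried to generation 3.
At generation 3 (Samir, Zuhair, Yasmin, Rashida, Khalida) there are 5 shares of (3/7)/5 = 3/35 each.
Living: Samir, Zuhair, Rashida, and Khalida — each takes 3/35.
Deceased: Yasmin. That 3/35 share is carried to generation 4.
At generation 4 (Umar, Amira, Jamal) there are 3 shares of (3/35)/3 = 1/35 each.
Living: Umar, Amira, and Jamal — each takes 1/35.

Amira 1/35; Farouk 1/7; Hanan 1/7; Jamal 1/35; Karim 1/7; Khalida 3/35; Rashida 3/35; Samir 3/35; Tariq 1/7; Umar 1/35; Zuhair 3/35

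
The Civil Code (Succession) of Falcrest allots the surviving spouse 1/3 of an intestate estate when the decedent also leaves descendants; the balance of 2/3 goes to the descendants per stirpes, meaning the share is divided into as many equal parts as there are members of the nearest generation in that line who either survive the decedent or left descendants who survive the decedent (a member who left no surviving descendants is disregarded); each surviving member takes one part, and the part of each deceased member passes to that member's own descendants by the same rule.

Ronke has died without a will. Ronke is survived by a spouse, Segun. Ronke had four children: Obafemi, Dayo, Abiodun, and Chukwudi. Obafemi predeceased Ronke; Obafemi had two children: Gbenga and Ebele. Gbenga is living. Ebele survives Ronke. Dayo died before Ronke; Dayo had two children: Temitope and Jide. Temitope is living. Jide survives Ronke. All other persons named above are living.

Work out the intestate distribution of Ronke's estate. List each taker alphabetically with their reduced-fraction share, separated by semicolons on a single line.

Segun, as surviving spouse, takes 1/3.
The remaining 2/3 passes to Ronke's descendants per stirpes.
The 2/3 is divided into 4 equal shares of 1/6 among Obafemi, Dayo, Abiodun, Chukwudi.
Obafemi predeceased; the 1/6 allotted to Obafemi's branch passes to Obafemi's issue by representation.
The 1/6 is divided into 2 equal shares of 1/12 among Gbenga, Ebele.
Gbenga is living and takes 1/12.
Ebele is living and takes 1/12.
Dayo predeceased; the 1/6 allotted to Dayo's branch passes to Dayo's issue by representation.
The 1/6 is divided into 2 equal shares of 1/12 among Temitope, Jide.
Temitope is living and takes 1/12.
Jide is living and takes 1/12.
Abiodun is living and takes 1/6.
Chukwudi is living and takes 1/6.

Abiodun 1/6; Chukwudi 1/6; Ebele 1/12; Gbenga 1/12; Jide 1/12; Segun 1/3; Temitope 1/12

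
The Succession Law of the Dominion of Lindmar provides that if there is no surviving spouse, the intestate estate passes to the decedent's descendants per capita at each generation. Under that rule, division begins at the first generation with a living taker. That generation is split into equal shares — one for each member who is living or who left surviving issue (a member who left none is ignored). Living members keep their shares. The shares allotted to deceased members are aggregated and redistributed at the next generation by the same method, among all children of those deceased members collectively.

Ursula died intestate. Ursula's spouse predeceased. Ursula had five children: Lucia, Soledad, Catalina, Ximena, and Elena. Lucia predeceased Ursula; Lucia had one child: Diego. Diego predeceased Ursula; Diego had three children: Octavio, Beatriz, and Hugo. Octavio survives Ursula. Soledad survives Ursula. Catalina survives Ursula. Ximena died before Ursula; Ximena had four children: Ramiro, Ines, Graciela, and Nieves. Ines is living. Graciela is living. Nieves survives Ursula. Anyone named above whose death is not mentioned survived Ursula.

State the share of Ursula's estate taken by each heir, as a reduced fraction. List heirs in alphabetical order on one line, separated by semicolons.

There is no surviving spouse, so the entire estate passes to Ursula's descendants per capita at each generation.
At generation 1 (Lucia, Soledad, Catalina, Ximena, Elena) there are 5 shares of (1)/5 = 1/5 each.
Living: Soledad, Catalina, and Elena — each takes 1/5.
Deceased: Lucia and Ximena. Their combined 2/5 is pooled and carried to generation 2.
At generation 2 (Diego, Ramiro, Ines, Graciela, Nieves) there are 5 shares of (2/5)/5 = 2/25 each.
Living: Ramiro, Ines, Graciela, and Nieves — each takes 2/25.
Deceased: Diego. That 2/25 share is carried to generation 3.
At generation 3 (Octavio, Beatriz, Hugo) there are 3 shares of (2/25)/3 = 2/75 each.
Living: Octavio, Beatriz, and Hugo — each takes 2/75.

Beatriz 2/75; Catalina 1/5; Elena 1/5; Graciela 2/25; Hugo 2/75; Ines 2/25; Nieves 2/25; Octavio 2/75; Ramiro 2/25; Soledad 1/5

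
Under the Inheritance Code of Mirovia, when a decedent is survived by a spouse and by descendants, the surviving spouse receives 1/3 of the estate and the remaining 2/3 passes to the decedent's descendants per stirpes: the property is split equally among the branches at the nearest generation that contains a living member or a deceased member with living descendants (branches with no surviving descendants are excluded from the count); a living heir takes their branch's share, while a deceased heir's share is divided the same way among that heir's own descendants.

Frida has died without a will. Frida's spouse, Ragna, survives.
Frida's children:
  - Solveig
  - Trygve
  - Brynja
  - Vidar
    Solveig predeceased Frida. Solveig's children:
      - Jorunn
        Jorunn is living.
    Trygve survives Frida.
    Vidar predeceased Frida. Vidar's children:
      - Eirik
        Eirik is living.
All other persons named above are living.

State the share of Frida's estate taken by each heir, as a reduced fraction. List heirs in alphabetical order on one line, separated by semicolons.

Brynja 1/6; Eirik 1/6; Jorunn 1/6; Ragna 1/3; Trygve 1/6

Ragna, as surviving spouse, takes 1/3.
The remaining 2/3 passes to Frida's descendants per stirpes.
The 2/3 is divided into 4 equal shares of 1/6 among Solveig, Trygve, Brynja, Vidar.
Solveig predeceased; the 1/6 allotted to Solveig's branch passes to Solveig's issue by representation.
Jorunn is the sole taker at this level and receives the full 1/6.
Trygve is living and takes 1/6.
Brynja is living and takes 1/6.
Vidar predeceased; the 1/6 allotted to Vidar's branch passes to Vidar's issue by representation.
Eirik is the sole taker at this level and receives the full 1/6.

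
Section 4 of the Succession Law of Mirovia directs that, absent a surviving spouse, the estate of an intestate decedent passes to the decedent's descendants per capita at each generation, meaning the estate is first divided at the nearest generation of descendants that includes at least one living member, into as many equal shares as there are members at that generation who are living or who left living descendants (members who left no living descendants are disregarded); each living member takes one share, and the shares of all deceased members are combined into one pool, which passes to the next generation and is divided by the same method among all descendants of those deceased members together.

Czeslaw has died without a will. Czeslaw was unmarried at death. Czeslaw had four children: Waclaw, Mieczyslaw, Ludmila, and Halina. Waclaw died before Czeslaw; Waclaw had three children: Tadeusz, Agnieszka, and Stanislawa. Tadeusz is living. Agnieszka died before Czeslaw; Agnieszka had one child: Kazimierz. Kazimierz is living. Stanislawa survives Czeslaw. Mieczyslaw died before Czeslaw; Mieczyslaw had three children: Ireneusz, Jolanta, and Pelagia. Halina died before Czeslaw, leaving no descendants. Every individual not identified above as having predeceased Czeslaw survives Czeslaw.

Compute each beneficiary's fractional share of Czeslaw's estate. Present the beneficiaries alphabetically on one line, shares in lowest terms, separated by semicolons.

Ireneusz 1/9; Jolanta 1/9; Kazimierz 1/9; Ludmila 1/3; Pelagia 1/9; Stanislawa 1/9; Tadeusz 1/9

There is no surviving spouse, so the entire estate passes to Czeslaw's descendants per capita at each generation.
At generation 1 (Waclaw, Mieczyslaw, Ludmila) there are 3 shares of (1)/3 = 1/3 each.
Living: Ludmila — each takes 1/3.
Deceased: Waclaw and Mieczyslaw. Their combined 2/3 is pooled and carried to generation 2.
At generation 2 (Tadeusz, Agnieszka, Stanislawa, Ireneusz, Jolanta, Pelagia) there are 6 shares of (2/3)/6 = 1/9 each.
Living: Tadeusz, Stanislawa, Ireneusz, Jolanta, and Pelagia — each takes 1/9.
Deceased: Agnieszka. That 1/9 share is carried to generation 3.
At generation 3 (Kazimierz) there are 1 shares of (1/9)/1 = 1/9 each.
Living: Kazimierz — each takes 1/9.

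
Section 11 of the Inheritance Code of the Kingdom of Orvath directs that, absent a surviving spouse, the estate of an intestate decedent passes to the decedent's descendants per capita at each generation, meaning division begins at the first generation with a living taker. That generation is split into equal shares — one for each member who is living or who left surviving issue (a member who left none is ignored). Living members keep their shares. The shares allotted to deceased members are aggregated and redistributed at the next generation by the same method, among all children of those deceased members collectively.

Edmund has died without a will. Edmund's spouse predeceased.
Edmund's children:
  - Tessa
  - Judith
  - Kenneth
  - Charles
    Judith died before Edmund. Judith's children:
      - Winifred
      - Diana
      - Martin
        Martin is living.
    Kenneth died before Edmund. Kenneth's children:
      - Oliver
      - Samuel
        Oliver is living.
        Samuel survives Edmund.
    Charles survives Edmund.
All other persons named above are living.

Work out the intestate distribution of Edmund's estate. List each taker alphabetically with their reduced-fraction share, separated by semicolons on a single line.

Charles 1/4; Diana 1/10; Martin 1/10; Oliver 1/10; Samuel 1/10; Tessa 1/4; Winifred 1/10

There is no surviving spouse, so the entire estate passes to Edmund's descendants per capita at each generation.
At generation 1 (Tessa, Judith, Kenneth, Charles) there are 4 shares of (1)/4 = 1/4 each.
Living: Tessa and Charles — each takes 1/4.
Deceased: Judith and Kenneth. Their combined 1/2 is pooled and carried to generation 2.
At generation 2 (Winifred, Diana, Martin, Oliver, Samuel) there are 5 shares of (1/2)/5 = 1/10 each.
Living: Winifred, Diana, Martin, Oliver, and Samuel — each takes 1/10.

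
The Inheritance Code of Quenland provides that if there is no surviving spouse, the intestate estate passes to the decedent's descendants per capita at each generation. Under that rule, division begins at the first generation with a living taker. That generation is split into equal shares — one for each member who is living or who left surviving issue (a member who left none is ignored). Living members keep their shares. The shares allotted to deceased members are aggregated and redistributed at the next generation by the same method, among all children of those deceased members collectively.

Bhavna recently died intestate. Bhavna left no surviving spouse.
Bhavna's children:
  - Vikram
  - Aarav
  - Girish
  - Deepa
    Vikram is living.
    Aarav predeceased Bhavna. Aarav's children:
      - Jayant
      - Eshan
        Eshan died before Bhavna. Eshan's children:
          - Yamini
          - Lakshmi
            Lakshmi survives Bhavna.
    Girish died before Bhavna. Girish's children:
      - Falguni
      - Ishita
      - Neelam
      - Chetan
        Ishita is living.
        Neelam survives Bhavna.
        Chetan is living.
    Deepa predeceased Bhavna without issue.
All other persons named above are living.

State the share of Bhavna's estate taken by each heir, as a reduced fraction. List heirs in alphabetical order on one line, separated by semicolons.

Chetan 1/9; Falguni 1/9; Ishita 1/9; Jayant 1/9; Lakshmi 1/18; Neelam 1/9; Vikram 1/3; Yamini 1/18

There is no surviving spouse, so the entire estate passes to Bhavna's descendants per capita at each generation.
At generation 1 (Vikram, Aarav, Girish) there are 3 shares of (1)/3 = 1/3 each.
Living: Vikram — each takes 1/3.
Deceased: Aarav and Girish. Their combined 2/3 is pooled and carried to generation 2.
At generation 2 (Jayant, Eshan, Falguni, Ishita, Neelam, Chetan) there are 6 shares of (2/3)/6 = 1/9 each.
Living: Jayant, Falguni, Ishita, Neelam, and Chetan — each takes 1/9.
Deceased: Eshan. That 1/9 share is carried to generation 3.
At generation 3 (Yamini, Lakshmi) there are 2 shares of (1/9)/2 = 1/18 each.
Living: Yamini and Lakshmi — each takes 1/18.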